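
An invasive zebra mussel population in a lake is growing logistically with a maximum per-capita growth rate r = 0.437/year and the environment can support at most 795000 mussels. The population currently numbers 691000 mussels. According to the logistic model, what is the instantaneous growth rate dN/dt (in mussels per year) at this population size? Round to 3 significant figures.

dN/dt = rN(1 − N/K) = 0.437 × 691000 × (1 − 691000/795000).
1 − 691000/795000 = 0.13082; dN/dt = 0.437 × 691000 × 0.13082 = 39503.

39500 mussels per year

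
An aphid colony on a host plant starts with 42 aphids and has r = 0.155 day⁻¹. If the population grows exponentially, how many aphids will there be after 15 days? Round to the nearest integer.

N(t) = N₀·e^(rt) = 42 × e^(0.155×15) = 42 × e^2.325.
e^2.325 ≈ 10.227, so N ≈ 42 × 10.227 = 429.521.

430 aphids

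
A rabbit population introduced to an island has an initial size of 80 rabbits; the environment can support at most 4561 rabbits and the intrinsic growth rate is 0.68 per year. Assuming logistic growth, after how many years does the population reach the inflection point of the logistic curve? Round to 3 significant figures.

5.92 years

Logistic growth is fastest at N = K/2 = 2280.5.
A = (K − N₀)/N₀ = 56.013. Set K/(1 + A·e^(−rt)) = K/2 → A·e^(−rt) = 1.
e^(−0.68t) = 1/56.013 = 0.0178532, so t = ln(56.013)/0.68 = 4.0256/0.68 = 5.92.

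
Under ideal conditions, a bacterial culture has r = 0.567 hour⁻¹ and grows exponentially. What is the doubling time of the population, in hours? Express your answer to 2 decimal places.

Doubling time t_d = ln(2)/r = 0.6931/0.567 = 1.2225.

1.22 hours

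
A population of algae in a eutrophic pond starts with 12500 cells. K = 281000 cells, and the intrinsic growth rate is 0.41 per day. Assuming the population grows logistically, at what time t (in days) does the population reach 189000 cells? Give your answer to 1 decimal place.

9.2 days

A = (K − N₀)/N₀ = (281000 − 12500)/12500 = 21.48.
Solve 281000/(1 + 21.48·e^(−0.41t)) = 189000: 1 + 21.48·e^(−0.41t) = 1.4868, so e^(−0.41t) = 0.0226617.
−0.41·t = ln(0.0226617) = -3.7871, so t = 3.7871/0.41 = 9.2368.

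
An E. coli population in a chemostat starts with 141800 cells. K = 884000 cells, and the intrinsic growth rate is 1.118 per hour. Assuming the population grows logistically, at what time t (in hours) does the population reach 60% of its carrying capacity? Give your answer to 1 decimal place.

A = (K − N₀)/N₀ = (884000 − 141800)/141800 = 5.2341.
Solve 884000/(1 + 5.2341·e^(−1.118t)) = 530400: 1 + 5.2341·e^(−1.118t) = 1.6667, so e^(−1.118t) = 0.127369.
−1.118·t = ln(0.127369) = -2.0607, so t = 2.0607/1.118 = 1.8432.

1.8 hours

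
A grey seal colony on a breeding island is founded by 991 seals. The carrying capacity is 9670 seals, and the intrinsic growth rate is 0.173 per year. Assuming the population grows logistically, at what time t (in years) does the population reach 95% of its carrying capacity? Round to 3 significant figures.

A = (K − N₀)/N₀ = (9670 − 991)/991 = 8.7578.
Solve 9670/(1 + 8.7578·e^(−0.173t)) = 9186.5: 1 + 8.7578·e^(−0.173t) = 1.0526, so e^(−0.173t) = 0.00600967.
−0.173·t = ln(0.00600967) = -5.1144, so t = 5.1144/0.173 = 29.563.

29.6 years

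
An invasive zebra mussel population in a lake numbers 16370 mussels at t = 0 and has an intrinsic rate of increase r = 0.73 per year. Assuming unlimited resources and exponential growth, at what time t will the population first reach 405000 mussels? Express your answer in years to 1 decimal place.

4.4 years

Set N₀·e^(rt) = 405000: e^(0.73·t) = 405000/16370 = 24.74.
0.73·t = ln(24.74) = 3.2084, so t = 3.2084/0.73 = 4.3951.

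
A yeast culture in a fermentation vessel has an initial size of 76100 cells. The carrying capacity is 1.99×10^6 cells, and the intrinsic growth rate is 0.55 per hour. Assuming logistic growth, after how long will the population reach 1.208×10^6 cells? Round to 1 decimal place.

6.7 hours

A = (K − N₀)/N₀ = (1.99×10^6 − 76100)/76100 = 25.15.
Solve 1.99×10^6/(1 + 25.15·e^(−0.55t)) = 1.208×10^6: 1 + 25.15·e^(−0.55t) = 1.6474, so e^(−0.55t) = 0.0257398.
−0.55·t = ln(0.0257398) = -3.6597, so t = 3.6597/0.55 = 6.654.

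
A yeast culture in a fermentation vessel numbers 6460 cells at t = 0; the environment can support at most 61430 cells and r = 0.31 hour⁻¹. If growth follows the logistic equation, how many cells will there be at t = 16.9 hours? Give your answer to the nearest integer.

58776 cells

A = (K − N₀)/N₀ = (61430 − 6460)/6460 = 8.5093.
N(t) = K/(1 + A·e^(−rt)) = 61430/(1 + 8.5093×e^(−0.31×16.9)).
e^(−5.239) = 0.0053056; denominator = 1 + 8.5093×0.0053056 = 1.0451.
N = 61430/1.0451 = 58776.4.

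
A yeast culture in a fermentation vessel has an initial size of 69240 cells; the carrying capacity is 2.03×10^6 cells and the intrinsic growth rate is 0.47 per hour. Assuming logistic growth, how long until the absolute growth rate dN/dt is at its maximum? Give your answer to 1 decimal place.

7.1 hours

Logistic growth is fastest at N = K/2 = 1.015×10^6.
A = (K − N₀)/N₀ = 28.318. Set K/(1 + A·e^(−rt)) = K/2 → A·e^(−rt) = 1.
e^(−0.47t) = 1/28.318 = 0.0353128, so t = ln(28.318)/0.47 = 3.3435/0.47 = 7.1138.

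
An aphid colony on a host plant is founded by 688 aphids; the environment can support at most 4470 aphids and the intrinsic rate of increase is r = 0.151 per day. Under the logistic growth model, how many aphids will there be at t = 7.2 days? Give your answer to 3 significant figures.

A = (K − N₀)/N₀ = (4470 − 688)/688 = 5.4971.
N(t) = K/(1 + A·e^(−rt)) = 4470/(1 + 5.4971×e^(−0.151×7.2)).
e^(−1.087) = 0.33716; denominator = 1 + 5.4971×0.33716 = 2.8534.
N = 4470/2.8534 = 1566.55.

1570 aphids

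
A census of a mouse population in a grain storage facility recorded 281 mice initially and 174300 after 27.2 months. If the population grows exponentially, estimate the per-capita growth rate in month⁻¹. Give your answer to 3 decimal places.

0.236 per month

From N(t) = N₀·e^(rt): e^(r·27.2) = 174300/281 = 620.28.
r·27.2 = ln(620.28) = 6.4302, so r = 6.4302/27.2 = 0.2364.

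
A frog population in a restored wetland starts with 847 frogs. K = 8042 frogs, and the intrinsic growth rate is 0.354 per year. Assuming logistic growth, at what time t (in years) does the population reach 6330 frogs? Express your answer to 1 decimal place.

A = (K − N₀)/N₀ = (8042 − 847)/847 = 8.4947.
Solve 8042/(1 + 8.4947·e^(−0.354t)) = 6330: 1 + 8.4947·e^(−0.354t) = 1.2705, so e^(−0.354t) = 0.0318385.
−0.354·t = ln(0.0318385) = -3.4471, so t = 3.4471/0.354 = 9.7375.

9.7 years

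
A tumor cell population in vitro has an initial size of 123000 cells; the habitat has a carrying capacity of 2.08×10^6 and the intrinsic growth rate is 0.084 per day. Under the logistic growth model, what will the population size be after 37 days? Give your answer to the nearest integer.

1215630 cells

A = (K − N₀)/N₀ = (2.08×10^6 − 123000)/123000 = 15.911.
N(t) = K/(1 + A·e^(−rt)) = 2.08×10^6/(1 + 15.911×e^(−0.084×37)).
e^(−3.108) = 0.04469; denominator = 1 + 15.911×0.04469 = 1.711.
N = 2.08×10^6/1.711 = 1.21563×10^6.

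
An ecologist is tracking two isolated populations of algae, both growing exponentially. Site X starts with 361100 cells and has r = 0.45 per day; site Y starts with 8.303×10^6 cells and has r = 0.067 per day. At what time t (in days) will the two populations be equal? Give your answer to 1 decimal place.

8.2 days

Set 361100·e^(0.45t) = 8.303×10^6·e^(0.067t).
e^((0.45 − 0.067)t) = 8.303×10^6/361100 → e^(0.383·t) = 22.994.
0.383·t = ln(22.994) = 3.1352, so t = 3.1352/0.383 = 8.1859.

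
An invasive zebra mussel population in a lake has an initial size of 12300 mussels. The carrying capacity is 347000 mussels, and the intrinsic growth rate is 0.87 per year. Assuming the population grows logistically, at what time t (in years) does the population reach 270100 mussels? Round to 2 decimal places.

A = (K − N₀)/N₀ = (347000 − 12300)/12300 = 27.211.
Solve 347000/(1 + 27.211·e^(−0.87t)) = 270100: 1 + 27.211·e^(−0.87t) = 1.2847, so e^(−0.87t) = 0.0104629.
−0.87·t = ln(0.0104629) = -4.5599, so t = 4.5599/0.87 = 5.2413.

5.24 years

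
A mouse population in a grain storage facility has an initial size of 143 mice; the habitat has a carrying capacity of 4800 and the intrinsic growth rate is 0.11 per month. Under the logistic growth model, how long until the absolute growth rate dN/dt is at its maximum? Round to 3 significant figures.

Logistic growth is fastest at N = K/2 = 2400.
A = (K − N₀)/N₀ = 32.566. Set K/(1 + A·e^(−rt)) = K/2 → A·e^(−rt) = 1.
e^(−0.11t) = 1/32.566 = 0.0307065, so t = ln(32.566)/0.11 = 3.4833/0.11 = 31.666.

31.7 months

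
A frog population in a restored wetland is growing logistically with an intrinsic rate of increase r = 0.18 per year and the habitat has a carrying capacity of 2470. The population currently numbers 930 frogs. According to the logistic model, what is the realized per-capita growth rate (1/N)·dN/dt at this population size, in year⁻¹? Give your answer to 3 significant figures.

0.112 per year

(1/N)·dN/dt = r(1 − N/K) = 0.18 × (1 − 930/2470).
= 0.18 × 0.62348 = 0.11223.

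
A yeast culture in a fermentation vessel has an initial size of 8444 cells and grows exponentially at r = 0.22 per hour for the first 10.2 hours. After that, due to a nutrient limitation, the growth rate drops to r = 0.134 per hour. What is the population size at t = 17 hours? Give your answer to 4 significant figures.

198100 cells

Phase 1: N(10.2) = 8444·e^(0.22×10.2) = 8444·e^2.244 = 79635.2.
Phase 2 runs for 17 − 10.2 = 6.8 hours at r = 0.134.
N(17) = 79635.2·e^(0.134×6.8) = 79635.2·e^0.9112 = 198077.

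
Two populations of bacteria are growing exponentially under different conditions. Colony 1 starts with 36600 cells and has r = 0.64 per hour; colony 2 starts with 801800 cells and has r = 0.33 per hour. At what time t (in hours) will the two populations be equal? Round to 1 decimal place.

Set 36600·e^(0.64t) = 801800·e^(0.33t).
e^((0.64 − 0.33)t) = 801800/36600 → e^(0.31·t) = 21.907.
0.31·t = ln(21.907) = 3.0868, so t = 3.0868/0.31 = 9.9575.

10.0 hours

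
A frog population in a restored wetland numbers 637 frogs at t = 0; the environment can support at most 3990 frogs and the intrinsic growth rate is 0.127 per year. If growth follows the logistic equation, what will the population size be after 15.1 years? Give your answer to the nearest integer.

2250 frogs

A = (K − N₀)/N₀ = (3990 − 637)/637 = 5.2637.
N(t) = K/(1 + A·e^(−rt)) = 3990/(1 + 5.2637×e^(−0.127×15.1)).
e^(−1.918) = 0.14694; denominator = 1 + 5.2637×0.14694 = 1.7735.
N = 3990/1.7735 = 2249.82.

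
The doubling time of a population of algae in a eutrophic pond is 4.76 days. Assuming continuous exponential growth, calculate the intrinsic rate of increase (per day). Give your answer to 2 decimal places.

0.15 per day

r = ln(2)/t_d = 0.6931/4.76 = 0.14562.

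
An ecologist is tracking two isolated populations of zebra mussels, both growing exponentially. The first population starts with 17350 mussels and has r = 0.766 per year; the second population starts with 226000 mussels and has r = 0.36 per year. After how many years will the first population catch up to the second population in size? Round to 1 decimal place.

Set 17350·e^(0.766t) = 226000·e^(0.36t).
e^((0.766 − 0.36)t) = 226000/17350 → e^(0.406·t) = 13.026.
0.406·t = ln(13.026) = 2.5669, so t = 2.5669/0.406 = 6.3225.

6.3 years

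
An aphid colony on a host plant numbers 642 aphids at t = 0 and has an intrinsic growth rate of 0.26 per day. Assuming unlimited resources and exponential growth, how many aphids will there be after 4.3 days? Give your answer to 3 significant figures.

1960 aphids

N(t) = N₀·e^(rt) = 642 × e^(0.26×4.3) = 642 × e^1.118.
e^1.118 ≈ 3.0587, so N ≈ 642 × 3.0587 = 1963.71.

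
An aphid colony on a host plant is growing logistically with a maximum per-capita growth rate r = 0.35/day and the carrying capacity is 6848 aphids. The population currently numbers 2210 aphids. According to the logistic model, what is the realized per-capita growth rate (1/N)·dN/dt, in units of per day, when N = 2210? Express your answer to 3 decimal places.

(1/N)·dN/dt = r(1 − N/K) = 0.35 × (1 − 2210/6848).
= 0.35 × 0.67728 = 0.23705.

0.237 per day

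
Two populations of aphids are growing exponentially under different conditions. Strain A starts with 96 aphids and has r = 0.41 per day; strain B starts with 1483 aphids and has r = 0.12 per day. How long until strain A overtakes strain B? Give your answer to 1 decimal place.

9.4 days

Set 96·e^(0.41t) = 1483·e^(0.12t).
e^((0.41 − 0.12)t) = 1483/96 → e^(0.29·t) = 15.448.
0.29·t = ln(15.448) = 2.7375, so t = 2.7375/0.29 = 9.4396.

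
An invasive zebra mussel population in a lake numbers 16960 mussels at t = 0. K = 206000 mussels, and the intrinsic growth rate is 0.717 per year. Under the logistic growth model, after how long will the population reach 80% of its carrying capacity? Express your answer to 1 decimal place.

5.3 years

A = (K − N₀)/N₀ = (206000 − 16960)/16960 = 11.146.
Solve 206000/(1 + 11.146·e^(−0.717t)) = 164800: 1 + 11.146·e^(−0.717t) = 1.25, so e^(−0.717t) = 0.0224291.
−0.717·t = ln(0.0224291) = -3.7974, so t = 3.7974/0.717 = 5.2962.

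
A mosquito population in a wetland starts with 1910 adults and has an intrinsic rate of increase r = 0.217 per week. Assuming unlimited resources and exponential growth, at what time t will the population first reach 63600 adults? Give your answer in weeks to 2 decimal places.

Set N₀·e^(rt) = 63600: e^(0.217·t) = 63600/1910 = 33.298.
0.217·t = ln(33.298) = 3.5055, so t = 3.5055/0.217 = 16.154.

16.15 weeks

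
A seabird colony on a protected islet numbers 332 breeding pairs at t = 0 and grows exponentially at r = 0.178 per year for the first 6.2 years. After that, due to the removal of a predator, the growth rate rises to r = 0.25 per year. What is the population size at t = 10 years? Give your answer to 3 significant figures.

2590 breeding pairs

Phase 1: N(6.2) = 332·e^(0.178×6.2) = 332·e^1.104 = 1000.98.
Phase 2 runs for 10 − 6.2 = 3.8 years at r = 0.25.
N(10) = 1000.98·e^(0.25×3.8) = 1000.98·e^0.95 = 2588.24.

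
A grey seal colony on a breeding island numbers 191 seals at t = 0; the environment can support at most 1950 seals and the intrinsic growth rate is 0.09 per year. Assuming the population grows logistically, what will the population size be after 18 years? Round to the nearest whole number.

A = (K − N₀)/N₀ = (1950 − 191)/191 = 9.2094.
N(t) = K/(1 + A·e^(−rt)) = 1950/(1 + 9.2094×e^(−0.09×18)).
e^(−1.62) = 0.1979; denominator = 1 + 9.2094×0.1979 = 2.8225.
N = 1950/2.8225 = 690.869.

691 seals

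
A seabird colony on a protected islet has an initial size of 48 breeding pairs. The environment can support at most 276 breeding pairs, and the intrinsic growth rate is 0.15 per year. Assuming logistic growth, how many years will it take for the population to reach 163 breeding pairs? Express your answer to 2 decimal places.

A = (K − N₀)/N₀ = (276 − 48)/48 = 4.75.
Solve 276/(1 + 4.75·e^(−0.15t)) = 163: 1 + 4.75·e^(−0.15t) = 1.6933, so e^(−0.15t) = 0.145948.
−0.15·t = ln(0.145948) = -1.9245, so t = 1.9245/0.15 = 12.83.

12.83 years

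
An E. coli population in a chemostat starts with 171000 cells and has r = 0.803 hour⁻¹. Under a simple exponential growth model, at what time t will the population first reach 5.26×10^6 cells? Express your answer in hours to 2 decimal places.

Set N₀·e^(rt) = 5.26×10^6: e^(0.803·t) = 5.26×10^6/171000 = 30.76.
0.803·t = ln(30.76) = 3.4262, so t = 3.4262/0.803 = 4.2668.

4.27 hours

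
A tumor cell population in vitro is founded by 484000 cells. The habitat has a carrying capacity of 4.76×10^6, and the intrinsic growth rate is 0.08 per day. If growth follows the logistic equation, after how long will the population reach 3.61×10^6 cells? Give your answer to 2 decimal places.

A = (K − N₀)/N₀ = (4.76×10^6 − 484000)/484000 = 8.8347.
Solve 4.76×10^6/(1 + 8.8347·e^(−0.08t)) = 3.61×10^6: 1 + 8.8347·e^(−0.08t) = 1.3186, so e^(−0.08t) = 0.0360577.
−0.08·t = ln(0.0360577) = -3.3226, so t = 3.3226/0.08 = 41.533.

41.53 days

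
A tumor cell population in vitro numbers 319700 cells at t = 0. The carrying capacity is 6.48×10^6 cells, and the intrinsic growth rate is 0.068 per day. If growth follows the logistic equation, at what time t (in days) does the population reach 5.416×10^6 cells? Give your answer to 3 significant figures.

A = (K − N₀)/N₀ = (6.48×10^6 − 319700)/319700 = 19.269.
Solve 6.48×10^6/(1 + 19.269·e^(−0.068t)) = 5.416×10^6: 1 + 19.269·e^(−0.068t) = 1.1965, so e^(−0.068t) = 0.0101954.
−0.068·t = ln(0.0101954) = -4.5858, so t = 4.5858/0.068 = 67.439.

67.4 days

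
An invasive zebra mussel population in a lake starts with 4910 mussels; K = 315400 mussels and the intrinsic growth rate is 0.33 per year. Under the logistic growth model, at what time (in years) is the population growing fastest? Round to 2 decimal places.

12.57 years

Logistic growth is fastest at N = K/2 = 157700.
A = (K − N₀)/N₀ = 63.236. Set K/(1 + A·e^(−rt)) = K/2 → A·e^(−rt) = 1.
e^(−0.33t) = 1/63.236 = 0.0158137, so t = ln(63.236)/0.33 = 4.1469/0.33 = 12.566.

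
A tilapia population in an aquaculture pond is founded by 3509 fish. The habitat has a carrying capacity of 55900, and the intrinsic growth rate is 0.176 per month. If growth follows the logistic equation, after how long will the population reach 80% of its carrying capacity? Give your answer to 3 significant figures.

A = (K − N₀)/N₀ = (55900 − 3509)/3509 = 14.93.
Solve 55900/(1 + 14.93·e^(−0.176t)) = 44720: 1 + 14.93·e^(−0.176t) = 1.25, so e^(−0.176t) = 0.0167443.
−0.176·t = ln(0.0167443) = -4.0897, so t = 4.0897/0.176 = 23.237.

23.2 months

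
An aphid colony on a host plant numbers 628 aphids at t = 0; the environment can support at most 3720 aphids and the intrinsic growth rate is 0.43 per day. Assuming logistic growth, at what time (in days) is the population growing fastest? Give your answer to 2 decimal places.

Logistic growth is fastest at N = K/2 = 1860.
A = (K − N₀)/N₀ = 4.9236. Set K/(1 + A·e^(−rt)) = K/2 → A·e^(−rt) = 1.
e^(−0.43t) = 1/4.9236 = 0.203105, so t = ln(4.9236)/0.43 = 1.594/0.43 = 3.7071.

3.71 days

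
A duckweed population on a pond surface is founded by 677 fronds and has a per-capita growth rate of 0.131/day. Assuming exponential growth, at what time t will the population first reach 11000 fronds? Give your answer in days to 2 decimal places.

21.28 days

Set N₀·e^(rt) = 11000: e^(0.131·t) = 11000/677 = 16.248.
0.131·t = ln(16.248) = 2.788, so t = 2.788/0.131 = 21.282.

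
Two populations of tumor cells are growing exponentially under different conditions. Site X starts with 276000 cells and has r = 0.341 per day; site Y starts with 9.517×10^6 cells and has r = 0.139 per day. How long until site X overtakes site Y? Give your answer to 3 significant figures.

Set 276000·e^(0.341t) = 9.517×10^6·e^(0.139t).
e^((0.341 − 0.139)t) = 9.517×10^6/276000 → e^(0.202·t) = 34.482.
0.202·t = ln(34.482) = 3.5404, so t = 3.5404/0.202 = 17.527.

17.5 days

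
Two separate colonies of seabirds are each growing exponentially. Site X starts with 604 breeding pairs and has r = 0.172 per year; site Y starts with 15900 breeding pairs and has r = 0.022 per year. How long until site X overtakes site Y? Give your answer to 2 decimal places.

21.80 years

Set 604·e^(0.172t) = 15900·e^(0.022t).
e^((0.172 − 0.022)t) = 15900/604 → e^(0.15·t) = 26.325.
0.15·t = ln(26.325) = 3.2705, so t = 3.2705/0.15 = 21.803.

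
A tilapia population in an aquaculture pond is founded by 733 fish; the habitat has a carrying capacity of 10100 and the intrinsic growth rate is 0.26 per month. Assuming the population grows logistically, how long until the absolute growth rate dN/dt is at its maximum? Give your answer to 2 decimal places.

9.80 months

Logistic growth is fastest at N = K/2 = 5050.
A = (K − N₀)/N₀ = 12.779. Set K/(1 + A·e^(−rt)) = K/2 → A·e^(−rt) = 1.
e^(−0.26t) = 1/12.779 = 0.0782534, so t = ln(12.779)/0.26 = 2.5478/0.26 = 9.7992.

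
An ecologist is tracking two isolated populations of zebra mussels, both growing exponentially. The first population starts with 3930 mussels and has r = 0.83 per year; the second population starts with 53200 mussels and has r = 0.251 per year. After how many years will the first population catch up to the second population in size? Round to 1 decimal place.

4.5 years

Set 3930·e^(0.83t) = 53200·e^(0.251t).
e^((0.83 − 0.251)t) = 53200/3930 → e^(0.579·t) = 13.537.
0.579·t = ln(13.537) = 2.6054, so t = 2.6054/0.579 = 4.4999.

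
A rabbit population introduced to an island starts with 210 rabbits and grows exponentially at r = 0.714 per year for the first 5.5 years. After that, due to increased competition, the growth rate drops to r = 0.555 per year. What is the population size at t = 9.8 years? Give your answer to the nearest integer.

Phase 1: N(5.5) = 210·e^(0.714×5.5) = 210·e^3.927 = 10658.4.
Phase 2 runs for 9.8 − 5.5 = 4.3 years at r = 0.555.
N(9.8) = 10658.4·e^(0.555×4.3) = 10658.4·e^2.387 = 115914.

115914 rabbits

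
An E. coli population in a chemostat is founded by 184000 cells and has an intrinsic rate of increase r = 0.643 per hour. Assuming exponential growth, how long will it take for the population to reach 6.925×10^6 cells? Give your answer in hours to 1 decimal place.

5.6 hours

Set N₀·e^(rt) = 6.925×10^6: e^(0.643·t) = 6.925×10^6/184000 = 37.636.
0.643·t = ln(37.636) = 3.628, so t = 3.628/0.643 = 5.6422.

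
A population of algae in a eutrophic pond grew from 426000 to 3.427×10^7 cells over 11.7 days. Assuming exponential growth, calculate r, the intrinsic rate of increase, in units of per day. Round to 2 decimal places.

0.38 per day

From N(t) = N₀·e^(rt): e^(r·11.7) = 3.427×10^7/426000 = 80.446.
r·11.7 = ln(80.446) = 4.3876, so r = 4.3876/11.7 = 0.37501.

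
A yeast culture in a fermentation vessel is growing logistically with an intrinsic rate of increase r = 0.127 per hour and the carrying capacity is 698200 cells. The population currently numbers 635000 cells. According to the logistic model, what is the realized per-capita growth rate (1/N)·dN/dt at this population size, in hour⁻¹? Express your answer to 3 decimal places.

0.011 per hour

(1/N)·dN/dt = r(1 − N/K) = 0.127 × (1 − 635000/698200).
= 0.127 × 0.090518 = 0.011496.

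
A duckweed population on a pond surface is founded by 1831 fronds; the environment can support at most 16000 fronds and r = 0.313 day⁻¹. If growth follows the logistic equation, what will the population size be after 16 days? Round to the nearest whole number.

15213 fronds

A = (K − N₀)/N₀ = (16000 − 1831)/1831 = 7.7384.
N(t) = K/(1 + A·e^(−rt)) = 16000/(1 + 7.7384×e^(−0.313×16)).
e^(−5.008) = 0.0066843; denominator = 1 + 7.7384×0.0066843 = 1.0517.
N = 16000/1.0517 = 15213.1.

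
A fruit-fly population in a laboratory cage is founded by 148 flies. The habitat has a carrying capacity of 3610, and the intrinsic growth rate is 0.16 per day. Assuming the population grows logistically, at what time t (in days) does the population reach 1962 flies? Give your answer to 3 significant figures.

20.8 days

A = (K − N₀)/N₀ = (3610 − 148)/148 = 23.392.
Solve 3610/(1 + 23.392·e^(−0.16t)) = 1962: 1 + 23.392·e^(−0.16t) = 1.84, so e^(−0.16t) = 0.0359081.
−0.16·t = ln(0.0359081) = -3.3268, so t = 3.3268/0.16 = 20.792.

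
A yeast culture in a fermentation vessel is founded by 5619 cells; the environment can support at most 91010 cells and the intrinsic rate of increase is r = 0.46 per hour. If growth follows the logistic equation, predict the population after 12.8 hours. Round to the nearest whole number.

87330 cells

A = (K − N₀)/N₀ = (91010 − 5619)/5619 = 15.197.
N(t) = K/(1 + A·e^(−rt)) = 91010/(1 + 15.197×e^(−0.46×12.8)).
e^(−5.888) = 0.0027725; denominator = 1 + 15.197×0.0027725 = 1.0421.
N = 91010/1.0421 = 87330.5.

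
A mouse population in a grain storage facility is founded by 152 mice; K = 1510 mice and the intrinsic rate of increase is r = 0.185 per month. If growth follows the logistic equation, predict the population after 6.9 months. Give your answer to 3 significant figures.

A = (K − N₀)/N₀ = (1510 − 152)/152 = 8.9342.
N(t) = K/(1 + A·e^(−rt)) = 1510/(1 + 8.9342×e^(−0.185×6.9)).
e^(−1.276) = 0.27901; denominator = 1 + 8.9342×0.27901 = 3.4928.
N = 1510/3.4928 = 432.324.

432 mice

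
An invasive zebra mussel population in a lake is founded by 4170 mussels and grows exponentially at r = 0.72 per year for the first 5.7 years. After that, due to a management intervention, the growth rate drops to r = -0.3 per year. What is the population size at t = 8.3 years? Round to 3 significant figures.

Phase 1: N(5.7) = 4170·e^(0.72×5.7) = 4170·e^4.104 = 252627.
Phase 2 runs for 8.3 − 5.7 = 2.6 years at r = -0.3.
N(8.3) = 252627·e^(-0.3×2.6) = 252627·e^-0.78 = 115806.

116000 mussels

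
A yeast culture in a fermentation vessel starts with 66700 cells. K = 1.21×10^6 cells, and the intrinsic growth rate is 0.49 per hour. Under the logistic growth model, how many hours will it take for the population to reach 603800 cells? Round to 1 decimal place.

A = (K − N₀)/N₀ = (1.21×10^6 − 66700)/66700 = 17.141.
Solve 1.21×10^6/(1 + 17.141·e^(−0.49t)) = 603800: 1 + 17.141·e^(−0.49t) = 2.004, so e^(−0.49t) = 0.0585718.
−0.49·t = ln(0.0585718) = -2.8375, so t = 2.8375/0.49 = 5.7908.

5.8 hours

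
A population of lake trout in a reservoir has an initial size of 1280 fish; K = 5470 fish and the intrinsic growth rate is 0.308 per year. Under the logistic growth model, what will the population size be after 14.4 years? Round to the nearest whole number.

5266 fish

A = (K − N₀)/N₀ = (5470 − 1280)/1280 = 3.2734.
N(t) = K/(1 + A·e^(−rt)) = 5470/(1 + 3.2734×e^(−0.308×14.4)).
e^(−4.435) = 0.011853; denominator = 1 + 3.2734×0.011853 = 1.0388.
N = 5470/1.0388 = 5265.7.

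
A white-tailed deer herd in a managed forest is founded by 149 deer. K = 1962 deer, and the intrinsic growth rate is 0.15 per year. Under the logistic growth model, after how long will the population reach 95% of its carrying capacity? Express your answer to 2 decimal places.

A = (K − N₀)/N₀ = (1962 − 149)/149 = 12.168.
Solve 1962/(1 + 12.168·e^(−0.15t)) = 1863.9: 1 + 12.168·e^(−0.15t) = 1.0526, so e^(−0.15t) = 0.00432549.
−0.15·t = ln(0.00432549) = -5.4432, so t = 5.4432/0.15 = 36.288.

36.29 years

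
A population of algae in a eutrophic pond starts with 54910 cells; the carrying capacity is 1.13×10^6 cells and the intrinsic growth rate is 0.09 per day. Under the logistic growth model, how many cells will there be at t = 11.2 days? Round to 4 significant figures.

A = (K − N₀)/N₀ = (1.13×10^6 − 54910)/54910 = 19.579.
N(t) = K/(1 + A·e^(−rt)) = 1.13×10^6/(1 + 19.579×e^(−0.09×11.2)).
e^(−1.008) = 0.36495; denominator = 1 + 19.579×0.36495 = 8.1454.
N = 1.13×10^6/8.1454 = 138729.

138700 cells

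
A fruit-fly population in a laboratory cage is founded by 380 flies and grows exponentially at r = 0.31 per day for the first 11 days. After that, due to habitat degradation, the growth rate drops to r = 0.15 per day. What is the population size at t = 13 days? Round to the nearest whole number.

Phase 1: N(11) = 380·e^(0.31×11) = 380·e^3.41 = 11500.8.
Phase 2 runs for 13 − 11 = 2 days at r = 0.15.
N(13) = 11500.8·e^(0.15×2) = 11500.8·e^0.3 = 15524.4.

15524 flies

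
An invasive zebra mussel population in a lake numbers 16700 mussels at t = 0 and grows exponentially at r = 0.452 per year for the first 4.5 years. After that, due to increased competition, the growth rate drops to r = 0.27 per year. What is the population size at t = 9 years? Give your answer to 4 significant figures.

430300 mussels

Phase 1: N(4.5) = 16700·e^(0.452×4.5) = 16700·e^2.034 = 127665.
Phase 2 runs for 9 − 4.5 = 4.5 years at r = 0.27.
N(9) = 127665·e^(0.27×4.5) = 127665·e^1.215 = 430268.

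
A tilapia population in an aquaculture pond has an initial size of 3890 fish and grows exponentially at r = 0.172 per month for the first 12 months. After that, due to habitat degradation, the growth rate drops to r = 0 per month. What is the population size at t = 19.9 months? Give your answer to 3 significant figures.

30600 fish

Phase 1: N(12) = 3890·e^(0.172×12) = 3890·e^2.064 = 30643.2.
Phase 2 runs for 19.9 − 12 = 7.9 months at r = 0.
N(19.9) = 30643.2·e^(0×7.9) = 30643.2·e^0 = 30643.2.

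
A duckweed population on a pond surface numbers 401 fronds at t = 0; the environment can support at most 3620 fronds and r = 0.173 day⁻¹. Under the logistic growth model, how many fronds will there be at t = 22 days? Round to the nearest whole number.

3072 fronds

A = (K − N₀)/N₀ = (3620 − 401)/401 = 8.0274.
N(t) = K/(1 + A·e^(−rt)) = 3620/(1 + 8.0274×e^(−0.173×22)).
e^(−3.806) = 0.022237; denominator = 1 + 8.0274×0.022237 = 1.1785.
N = 3620/1.1785 = 3071.69.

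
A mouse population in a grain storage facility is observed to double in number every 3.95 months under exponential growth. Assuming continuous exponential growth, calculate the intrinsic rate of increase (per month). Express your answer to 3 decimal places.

0.175 per month

r = ln(2)/t_d = 0.6931/3.95 = 0.17548.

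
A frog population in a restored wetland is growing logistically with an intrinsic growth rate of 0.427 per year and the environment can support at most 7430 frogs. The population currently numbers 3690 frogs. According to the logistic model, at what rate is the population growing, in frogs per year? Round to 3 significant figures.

793 frogs per year

dN/dt = rN(1 − N/K) = 0.427 × 3690 × (1 − 3690/7430).
1 − 3690/7430 = 0.50336; dN/dt = 0.427 × 3690 × 0.50336 = 793.12.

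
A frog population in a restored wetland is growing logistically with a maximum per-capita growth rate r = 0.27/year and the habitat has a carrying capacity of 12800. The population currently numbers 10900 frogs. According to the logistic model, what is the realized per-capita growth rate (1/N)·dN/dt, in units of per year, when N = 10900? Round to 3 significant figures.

0.0401 per year

(1/N)·dN/dt = r(1 − N/K) = 0.27 × (1 − 10900/12800).
= 0.27 × 0.14844 = 0.040078.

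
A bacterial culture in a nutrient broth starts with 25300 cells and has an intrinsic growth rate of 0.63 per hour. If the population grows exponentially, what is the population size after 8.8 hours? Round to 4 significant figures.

N(t) = N₀·e^(rt) = 25300 × e^(0.63×8.8) = 25300 × e^5.544.
e^5.544 ≈ 255.7, so N ≈ 25300 × 255.7 = 6.469178×10^6.

6469000 cells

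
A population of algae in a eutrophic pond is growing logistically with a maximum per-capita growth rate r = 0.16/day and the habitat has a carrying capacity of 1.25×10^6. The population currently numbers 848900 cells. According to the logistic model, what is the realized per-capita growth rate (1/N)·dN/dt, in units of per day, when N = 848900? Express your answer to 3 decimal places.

0.051 per day

(1/N)·dN/dt = r(1 − N/K) = 0.16 × (1 − 848900/1.25×10^6).
= 0.16 × 0.32088 = 0.051341.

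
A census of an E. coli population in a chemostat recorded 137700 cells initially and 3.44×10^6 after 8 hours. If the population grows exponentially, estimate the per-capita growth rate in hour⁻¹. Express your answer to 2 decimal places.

0.40 per hour

From N(t) = N₀·e^(rt): e^(r·8) = 3.44×10^6/137700 = 24.982.
r·8 = ln(24.982) = 3.2181, so r = 3.2181/8 = 0.40227.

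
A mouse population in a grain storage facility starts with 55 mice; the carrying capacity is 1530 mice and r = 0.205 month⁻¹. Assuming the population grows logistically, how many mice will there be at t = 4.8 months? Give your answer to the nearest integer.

A = (K − N₀)/N₀ = (1530 − 55)/55 = 26.818.
N(t) = K/(1 + A·e^(−rt)) = 1530/(1 + 26.818×e^(−0.205×4.8)).
e^(−0.984) = 0.37381; denominator = 1 + 26.818×0.37381 = 11.025.
N = 1530/11.025 = 138.776.

139 mice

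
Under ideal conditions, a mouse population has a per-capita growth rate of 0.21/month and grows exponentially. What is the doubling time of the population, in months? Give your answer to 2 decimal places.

3.30 months

Doubling time t_d = ln(2)/r = 0.6931/0.21 = 3.3007.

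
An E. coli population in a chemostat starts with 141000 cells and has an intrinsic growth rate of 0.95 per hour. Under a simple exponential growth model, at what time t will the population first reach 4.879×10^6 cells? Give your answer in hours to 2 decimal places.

3.73 hours

Set N₀·e^(rt) = 4.879×10^6: e^(0.95·t) = 4.879×10^6/141000 = 34.603.
0.95·t = ln(34.603) = 3.5439, so t = 3.5439/0.95 = 3.7305.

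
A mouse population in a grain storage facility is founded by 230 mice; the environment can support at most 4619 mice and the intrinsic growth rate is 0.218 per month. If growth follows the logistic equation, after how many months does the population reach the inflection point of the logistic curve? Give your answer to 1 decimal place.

Logistic growth is fastest at N = K/2 = 2309.5.
A = (K − N₀)/N₀ = 19.083. Set K/(1 + A·e^(−rt)) = K/2 → A·e^(−rt) = 1.
e^(−0.218t) = 1/19.083 = 0.0524037, so t = ln(19.083)/0.218 = 2.9488/0.218 = 13.527.

13.5 months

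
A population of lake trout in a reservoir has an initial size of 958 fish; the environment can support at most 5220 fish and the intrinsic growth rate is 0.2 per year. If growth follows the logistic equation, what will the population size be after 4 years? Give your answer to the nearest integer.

A = (K − N₀)/N₀ = (5220 − 958)/958 = 4.4489.
N(t) = K/(1 + A·e^(−rt)) = 5220/(1 + 4.4489×e^(−0.2×4)).
e^(−0.8) = 0.44933; denominator = 1 + 4.4489×0.44933 = 2.999.
N = 5220/2.999 = 1740.58.

1741 fish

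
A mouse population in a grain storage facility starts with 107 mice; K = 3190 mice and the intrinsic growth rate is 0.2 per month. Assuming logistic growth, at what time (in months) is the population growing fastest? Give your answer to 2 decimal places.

16.80 months

Logistic growth is fastest at N = K/2 = 1595.
A = (K − N₀)/N₀ = 28.813. Set K/(1 + A·e^(−rt)) = K/2 → A·e^(−rt) = 1.
e^(−0.2t) = 1/28.813 = 0.0347065, so t = ln(28.813)/0.2 = 3.3608/0.2 = 16.804.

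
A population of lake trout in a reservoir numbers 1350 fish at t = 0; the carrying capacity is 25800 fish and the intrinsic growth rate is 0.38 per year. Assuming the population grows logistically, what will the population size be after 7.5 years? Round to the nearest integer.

A = (K − N₀)/N₀ = (25800 − 1350)/1350 = 18.111.
N(t) = K/(1 + A·e^(−rt)) = 25800/(1 + 18.111×e^(−0.38×7.5)).
e^(−2.85) = 0.057844; denominator = 1 + 18.111×0.057844 = 2.0476.
N = 25800/2.0476 = 12600.

12600 fish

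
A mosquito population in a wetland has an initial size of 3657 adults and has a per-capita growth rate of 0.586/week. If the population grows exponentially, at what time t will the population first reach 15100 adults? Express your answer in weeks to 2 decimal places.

Set N₀·e^(rt) = 15100: e^(0.586·t) = 15100/3657 = 4.1291.
0.586·t = ln(4.1291) = 1.4181, so t = 1.4181/0.586 = 2.4199.

2.42 weeks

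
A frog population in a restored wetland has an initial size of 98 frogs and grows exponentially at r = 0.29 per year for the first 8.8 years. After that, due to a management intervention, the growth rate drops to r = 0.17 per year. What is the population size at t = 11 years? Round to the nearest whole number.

Phase 1: N(8.8) = 98·e^(0.29×8.8) = 98·e^2.552 = 1257.61.
Phase 2 runs for 11 − 8.8 = 2.2 years at r = 0.17.
N(11) = 1257.61·e^(0.17×2.2) = 1257.61·e^0.374 = 1827.98.

1828 frogs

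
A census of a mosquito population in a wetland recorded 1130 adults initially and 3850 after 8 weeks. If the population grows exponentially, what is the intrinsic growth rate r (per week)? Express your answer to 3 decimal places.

From N(t) = N₀·e^(rt): e^(r·8) = 3850/1130 = 3.4071.
r·8 = ln(3.4071) = 1.2259, so r = 1.2259/8 = 0.15323.

0.153 per week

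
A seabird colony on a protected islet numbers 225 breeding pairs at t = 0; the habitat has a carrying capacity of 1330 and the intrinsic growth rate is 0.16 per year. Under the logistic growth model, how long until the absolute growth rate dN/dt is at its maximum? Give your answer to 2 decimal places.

Logistic growth is fastest at N = K/2 = 665.
A = (K − N₀)/N₀ = 4.9111. Set K/(1 + A·e^(−rt)) = K/2 → A·e^(−rt) = 1.
e^(−0.16t) = 1/4.9111 = 0.20362, so t = ln(4.9111)/0.16 = 1.5915/0.16 = 9.9469.

9.95 years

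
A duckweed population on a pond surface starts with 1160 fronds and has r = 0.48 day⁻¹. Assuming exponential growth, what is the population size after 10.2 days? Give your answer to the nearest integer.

155154 fronds

N(t) = N₀·e^(rt) = 1160 × e^(0.48×10.2) = 1160 × e^4.896.
e^4.896 ≈ 133.75, so N ≈ 1160 × 133.75 = 155154.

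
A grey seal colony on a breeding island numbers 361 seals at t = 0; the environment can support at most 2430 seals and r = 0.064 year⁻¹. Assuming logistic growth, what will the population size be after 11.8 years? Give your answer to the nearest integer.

658 seals

A = (K − N₀)/N₀ = (2430 − 361)/361 = 5.7313.
N(t) = K/(1 + A·e^(−rt)) = 2430/(1 + 5.7313×e^(−0.064×11.8)).
e^(−0.7552) = 0.46992; denominator = 1 + 5.7313×0.46992 = 3.6932.
N = 2430/3.6932 = 657.96.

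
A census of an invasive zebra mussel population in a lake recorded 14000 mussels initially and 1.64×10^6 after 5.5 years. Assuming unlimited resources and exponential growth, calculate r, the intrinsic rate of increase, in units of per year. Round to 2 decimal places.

0.87 per year

From N(t) = N₀·e^(rt): e^(r·5.5) = 1.64×10^6/14000 = 117.14.
r·5.5 = ln(117.14) = 4.7634, so r = 4.7634/5.5 = 0.86607.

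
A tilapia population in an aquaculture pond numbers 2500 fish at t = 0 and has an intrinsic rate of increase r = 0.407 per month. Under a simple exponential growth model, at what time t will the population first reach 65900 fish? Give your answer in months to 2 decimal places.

Set N₀·e^(rt) = 65900: e^(0.407·t) = 65900/2500 = 26.36.
0.407·t = ln(26.36) = 3.2718, so t = 3.2718/0.407 = 8.0389.

8.04 months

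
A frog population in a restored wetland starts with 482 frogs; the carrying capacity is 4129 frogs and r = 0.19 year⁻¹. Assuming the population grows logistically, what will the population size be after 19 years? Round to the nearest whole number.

3427 frogs

A = (K − N₀)/N₀ = (4129 − 482)/482 = 7.5664.
N(t) = K/(1 + A·e^(−rt)) = 4129/(1 + 7.5664×e^(−0.19×19)).
e^(−3.61) = 0.027052; denominator = 1 + 7.5664×0.027052 = 1.2047.
N = 4129/1.2047 = 3427.45.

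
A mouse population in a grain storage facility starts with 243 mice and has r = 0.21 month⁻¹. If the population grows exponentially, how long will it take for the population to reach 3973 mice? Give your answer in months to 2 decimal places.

13.31 months

Set N₀·e^(rt) = 3973: e^(0.21·t) = 3973/243 = 16.35.
0.21·t = ln(16.35) = 2.7942, so t = 2.7942/0.21 = 13.306.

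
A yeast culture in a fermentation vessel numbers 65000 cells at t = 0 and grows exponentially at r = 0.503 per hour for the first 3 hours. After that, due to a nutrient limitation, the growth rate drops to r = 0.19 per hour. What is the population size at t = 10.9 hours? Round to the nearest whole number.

1318681 cells

Phase 1: N(3) = 65000·e^(0.503×3) = 65000·e^1.509 = 293943.
Phase 2 runs for 10.9 − 3 = 7.9 hours at r = 0.19.
N(10.9) = 293943·e^(0.19×7.9) = 293943·e^1.501 = 1.318681×10^6.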